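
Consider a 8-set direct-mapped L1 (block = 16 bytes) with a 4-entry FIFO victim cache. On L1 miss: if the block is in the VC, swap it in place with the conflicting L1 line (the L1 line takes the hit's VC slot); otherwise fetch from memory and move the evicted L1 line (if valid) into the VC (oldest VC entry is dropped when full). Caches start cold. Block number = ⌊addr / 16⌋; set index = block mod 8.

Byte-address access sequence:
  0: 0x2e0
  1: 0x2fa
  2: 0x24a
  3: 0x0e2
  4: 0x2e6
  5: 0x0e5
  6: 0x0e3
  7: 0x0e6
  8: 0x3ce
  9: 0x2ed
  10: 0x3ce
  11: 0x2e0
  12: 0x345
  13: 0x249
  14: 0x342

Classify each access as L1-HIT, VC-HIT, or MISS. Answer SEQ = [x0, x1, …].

  [0] addr=0x2e0 blk=46 s=6: MISS | VC []
  [1] addr=0x2fa blk=47 s=7: MISS | VC []
  [2] addr=0x24a blk=36 s=4: MISS | VC []
  [3] addr=0xe2 blk=14 s=6: MISS | VC [46]
  [4] addr=0x2e6 blk=46 s=6: VC-HIT | VC [14]
  [5] addr=0xe5 blk=14 s=6: VC-HIT | VC [46]
  [6] addr=0xe3 blk=14 s=6: L1-HIT | VC [46]
  [7] addr=0xe6 blk=14 s=6: L1-HIT | VC [46]
  [8] addr=0x3ce blk=60 s=4: MISS | VC [46, 36]
  [9] addr=0x2ed blk=46 s=6: VC-HIT | VC [14, 36]
  [10] addr=0x3ce blk=60 s=4: L1-HIT | VC [14, 36]
  [11] addr=0x2e0 blk=46 s=6: L1-HIT | VC [14, 36]
  [12] addr=0x345 blk=52 s=4: MISS | VC [14, 36, 60]
  [13] addr=0x249 blk=36 s=4: VC-HIT | VC [14, 52, 60]
  [14] addr=0x342 blk=52 s=4: VC-HIT | VC [14, 36, 60]

SEQ = [MISS, MISS, MISS, MISS, VC-HIT, VC-HIT, L1-HIT, L1-HIT, MISS, VC-HIT, L1-HIT, L1-HIT, MISS, VC-HIT, VC-HIT]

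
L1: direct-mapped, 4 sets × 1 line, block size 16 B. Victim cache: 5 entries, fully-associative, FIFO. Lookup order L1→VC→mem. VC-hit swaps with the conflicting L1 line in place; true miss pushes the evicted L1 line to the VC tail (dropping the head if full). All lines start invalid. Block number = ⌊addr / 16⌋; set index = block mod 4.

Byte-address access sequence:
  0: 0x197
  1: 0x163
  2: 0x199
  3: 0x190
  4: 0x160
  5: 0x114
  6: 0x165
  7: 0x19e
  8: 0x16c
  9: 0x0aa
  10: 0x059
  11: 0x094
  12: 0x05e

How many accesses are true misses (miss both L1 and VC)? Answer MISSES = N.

#0 0x197→b25/s1 MISS; vc=[]
#1 0x163→b22/s2 MISS; vc=[]
#2 0x199→b25/s1 L1-HIT; vc=[]
#3 0x190→b25/s1 L1-HIT; vc=[]
#4 0x160→b22/s2 L1-HIT; vc=[]
#5 0x114→b17/s1 MISS; vc=[25]
#6 0x165→b22/s2 L1-HIT; vc=[25]
#7 0x19e→b25/s1 VC-HIT; vc=[17]
#8 0x16c→b22/s2 L1-HIT; vc=[17]
#9 0xaa→b10/s2 MISS; vc=[17,22]
#10 0x59→b5/s1 MISS; vc=[17,22,25]
#11 0x94→b9/s1 MISS; vc=[17,22,25,5]
#12 0x5e→b5/s1 VC-HIT; vc=[17,22,25,9]

MISSES = 6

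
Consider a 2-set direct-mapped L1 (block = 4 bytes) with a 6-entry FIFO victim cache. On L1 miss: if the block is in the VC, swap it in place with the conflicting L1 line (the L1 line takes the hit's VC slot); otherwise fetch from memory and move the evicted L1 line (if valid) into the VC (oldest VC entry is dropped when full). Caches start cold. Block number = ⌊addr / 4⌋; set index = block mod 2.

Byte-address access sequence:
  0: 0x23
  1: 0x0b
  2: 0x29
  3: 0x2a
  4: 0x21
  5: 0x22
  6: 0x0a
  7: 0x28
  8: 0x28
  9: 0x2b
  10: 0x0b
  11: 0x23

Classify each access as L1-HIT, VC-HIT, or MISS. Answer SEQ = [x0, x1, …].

  [0] addr=0x23 blk=8 s=0: MISS | VC []
  [1] addr=0xb blk=2 s=0: MISS | VC [8]
  [2] addr=0x29 blk=10 s=0: MISS | VC [8, 2]
  [3] addr=0x2a blk=10 s=0: L1-HIT | VC [8, 2]
  [4] addr=0x21 blk=8 s=0: VC-HIT | VC [10, 2]
  [5] addr=0x22 blk=8 s=0: L1-HIT | VC [10, 2]
  [6] addr=0xa blk=2 s=0: VC-HIT | VC [10, 8]
  [7] addr=0x28 blk=10 s=0: VC-HIT | VC [2, 8]
  [8] addr=0x28 blk=10 s=0: L1-HIT | VC [2, 8]
  [9] addr=0x2b blk=10 s=0: L1-HIT | VC [2, 8]
  [10] addr=0xb blk=2 s=0: VC-HIT | VC [10, 8]
  [11] addr=0x23 blk=8 s=0: VC-HIT | VC [10, 2]

SEQ = [MISS, MISS, MISS, L1-HIT, VC-HIT, L1-HIT, VC-HIT, VC-HIT, L1-HIT, L1-HIT, VC-HIT, VC-HIT]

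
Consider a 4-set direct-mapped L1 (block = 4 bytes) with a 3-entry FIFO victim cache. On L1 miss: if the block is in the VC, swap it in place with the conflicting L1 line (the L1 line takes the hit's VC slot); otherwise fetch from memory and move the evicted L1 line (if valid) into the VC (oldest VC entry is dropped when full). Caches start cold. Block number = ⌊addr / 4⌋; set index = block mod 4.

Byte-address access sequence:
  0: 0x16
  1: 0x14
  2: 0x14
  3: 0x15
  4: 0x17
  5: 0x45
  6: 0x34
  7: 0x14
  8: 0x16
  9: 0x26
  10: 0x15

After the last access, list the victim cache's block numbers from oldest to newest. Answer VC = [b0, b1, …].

VC = [13, 17, 9]

  [0] addr=0x16 blk=5 s=1: MISS | VC []
  [1] addr=0x14 blk=5 s=1: L1-HIT | VC []
  [2] addr=0x14 blk=5 s=1: L1-HIT | VC []
  [3] addr=0x15 blk=5 s=1: L1-HIT | VC []
  [4] addr=0x17 blk=5 s=1: L1-HIT | VC []
  [5] addr=0x45 blk=17 s=1: MISS | VC [5]
  [6] addr=0x34 blk=13 s=1: MISS | VC [5, 17]
  [7] addr=0x14 blk=5 s=1: VC-HIT | VC [13, 17]
  [8] addr=0x16 blk=5 s=1: L1-HIT | VC [13, 17]
  [9] addr=0x26 blk=9 s=1: MISS | VC [13, 17, 5]
  [10] addr=0x15 blk=5 s=1: VC-HIT | VC [13, 17, 9]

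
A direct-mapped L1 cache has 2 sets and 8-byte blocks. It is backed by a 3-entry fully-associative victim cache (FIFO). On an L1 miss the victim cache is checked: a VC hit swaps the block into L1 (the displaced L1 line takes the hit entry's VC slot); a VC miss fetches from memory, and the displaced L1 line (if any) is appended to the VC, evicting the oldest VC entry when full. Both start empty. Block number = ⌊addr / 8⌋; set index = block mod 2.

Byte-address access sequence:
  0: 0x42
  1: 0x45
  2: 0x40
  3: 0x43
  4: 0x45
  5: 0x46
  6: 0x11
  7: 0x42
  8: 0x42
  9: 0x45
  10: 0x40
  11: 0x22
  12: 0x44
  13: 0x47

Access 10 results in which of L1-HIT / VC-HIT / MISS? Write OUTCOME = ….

OUTCOME = L1-HIT

#0 0x42→b8/s0 MISS; vc=[]
#1 0x45→b8/s0 L1-HIT; vc=[]
#2 0x40→b8/s0 L1-HIT; vc=[]
#3 0x43→b8/s0 L1-HIT; vc=[]
#4 0x45→b8/s0 L1-HIT; vc=[]
#5 0x46→b8/s0 L1-HIT; vc=[]
#6 0x11→b2/s0 MISS; vc=[8]
#7 0x42→b8/s0 VC-HIT; vc=[2]
#8 0x42→b8/s0 L1-HIT; vc=[2]
#9 0x45→b8/s0 L1-HIT; vc=[2]
#10 0x40→b8/s0 L1-HIT; vc=[2]
#11 0x22→b4/s0 MISS; vc=[2,8]
#12 0x44→b8/s0 VC-HIT; vc=[2,4]
#13 0x47→b8/s0 L1-HIT; vc=[2,4]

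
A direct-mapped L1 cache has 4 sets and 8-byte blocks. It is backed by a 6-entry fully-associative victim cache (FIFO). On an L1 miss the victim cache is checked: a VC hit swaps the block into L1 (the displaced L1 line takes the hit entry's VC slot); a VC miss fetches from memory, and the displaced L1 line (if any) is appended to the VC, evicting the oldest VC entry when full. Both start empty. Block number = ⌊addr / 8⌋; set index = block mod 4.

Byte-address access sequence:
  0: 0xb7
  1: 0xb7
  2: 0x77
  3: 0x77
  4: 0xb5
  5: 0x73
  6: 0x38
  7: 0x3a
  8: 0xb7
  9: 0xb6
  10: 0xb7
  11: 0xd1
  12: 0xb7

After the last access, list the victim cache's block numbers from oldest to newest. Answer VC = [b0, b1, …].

  [0] addr=0xb7 blk=22 s=2: MISS | VC []
  [1] addr=0xb7 blk=22 s=2: L1-HIT | VC []
  [2] addr=0x77 blk=14 s=2: MISS | VC [22]
  [3] addr=0x77 blk=14 s=2: L1-HIT | VC [22]
  [4] addr=0xb5 blk=22 s=2: VC-HIT | VC [14]
  [5] addr=0x73 blk=14 s=2: VC-HIT | VC [22]
  [6] addr=0x38 blk=7 s=3: MISS | VC [22]
  [7] addr=0x3a blk=7 s=3: L1-HIT | VC [22]
  [8] addr=0xb7 blk=22 s=2: VC-HIT | VC [14]
  [9] addr=0xb6 blk=22 s=2: L1-HIT | VC [14]
  [10] addr=0xb7 blk=22 s=2: L1-HIT | VC [14]
  [11] addr=0xd1 blk=26 s=2: MISS | VC [14, 22]
  [12] addr=0xb7 blk=22 s=2: VC-HIT | VC [14, 26]

VC = [14, 26]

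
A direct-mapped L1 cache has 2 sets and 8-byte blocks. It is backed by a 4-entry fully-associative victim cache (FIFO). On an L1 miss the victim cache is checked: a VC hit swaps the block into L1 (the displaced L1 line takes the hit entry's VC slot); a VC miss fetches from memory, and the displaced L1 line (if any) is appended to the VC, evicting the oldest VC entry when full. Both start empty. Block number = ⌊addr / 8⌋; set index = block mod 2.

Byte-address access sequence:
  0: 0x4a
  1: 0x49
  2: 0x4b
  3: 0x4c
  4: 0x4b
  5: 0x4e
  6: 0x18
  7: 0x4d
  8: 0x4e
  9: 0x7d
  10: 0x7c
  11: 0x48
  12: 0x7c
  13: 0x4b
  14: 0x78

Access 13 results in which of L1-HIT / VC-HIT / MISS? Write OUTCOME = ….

0: 0x4a (blk 9, set 1) → MISS  vc=[]
1: 0x49 (blk 9, set 1) → L1-HIT  vc=[]
2: 0x4b (blk 9, set 1) → L1-HIT  vc=[]
3: 0x4c (blk 9, set 1) → L1-HIT  vc=[]
4: 0x4b (blk 9, set 1) → L1-HIT  vc=[]
5: 0x4e (blk 9, set 1) → L1-HIT  vc=[]
6: 0x18 (blk 3, set 1) → MISS  vc=[9]
7: 0x4d (blk 9, set 1) → VC-HIT  vc=[3]
8: 0x4e (blk 9, set 1) → L1-HIT  vc=[3]
9: 0x7d (blk 15, set 1) → MISS  vc=[3, 9]
10: 0x7c (blk 15, set 1) → L1-HIT  vc=[3, 9]
11: 0x48 (blk 9, set 1) → VC-HIT  vc=[3, 15]
12: 0x7c (blk 15, set 1) → VC-HIT  vc=[3, 9]
13: 0x4b (blk 9, set 1) → VC-HIT  vc=[3, 15]
14: 0x78 (blk 15, set 1) → VC-HIT  vc=[3, 9]

OUTCOME = VC-HIT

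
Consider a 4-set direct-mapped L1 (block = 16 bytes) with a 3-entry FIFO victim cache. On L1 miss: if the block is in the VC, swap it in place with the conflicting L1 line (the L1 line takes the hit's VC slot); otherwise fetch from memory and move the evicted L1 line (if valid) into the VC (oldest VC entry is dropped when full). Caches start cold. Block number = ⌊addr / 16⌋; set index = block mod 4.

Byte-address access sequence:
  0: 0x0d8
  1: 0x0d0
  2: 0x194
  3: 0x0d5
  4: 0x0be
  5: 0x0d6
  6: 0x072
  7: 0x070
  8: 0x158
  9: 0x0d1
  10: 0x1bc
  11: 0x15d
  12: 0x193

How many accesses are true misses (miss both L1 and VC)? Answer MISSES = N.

MISSES = 7

  [0] addr=0xd8 blk=13 s=1: MISS | VC []
  [1] addr=0xd0 blk=13 s=1: L1-HIT | VC []
  [2] addr=0x194 blk=25 s=1: MISS | VC [13]
  [3] addr=0xd5 blk=13 s=1: VC-HIT | VC [25]
  [4] addr=0xbe blk=11 s=3: MISS | VC [25]
  [5] addr=0xd6 blk=13 s=1: L1-HIT | VC [25]
  [6] addr=0x72 blk=7 s=3: MISS | VC [25, 11]
  [7] addr=0x70 blk=7 s=3: L1-HIT | VC [25, 11]
  [8] addr=0x158 blk=21 s=1: MISS | VC [25, 11, 13]
  [9] addr=0xd1 blk=13 s=1: VC-HIT | VC [25, 11, 21]
  [10] addr=0x1bc blk=27 s=3: MISS | VC [11, 21, 7]
  [11] addr=0x15d blk=21 s=1: VC-HIT | VC [11, 13, 7]
  [12] addr=0x193 blk=25 s=1: MISS | VC [13, 7, 21]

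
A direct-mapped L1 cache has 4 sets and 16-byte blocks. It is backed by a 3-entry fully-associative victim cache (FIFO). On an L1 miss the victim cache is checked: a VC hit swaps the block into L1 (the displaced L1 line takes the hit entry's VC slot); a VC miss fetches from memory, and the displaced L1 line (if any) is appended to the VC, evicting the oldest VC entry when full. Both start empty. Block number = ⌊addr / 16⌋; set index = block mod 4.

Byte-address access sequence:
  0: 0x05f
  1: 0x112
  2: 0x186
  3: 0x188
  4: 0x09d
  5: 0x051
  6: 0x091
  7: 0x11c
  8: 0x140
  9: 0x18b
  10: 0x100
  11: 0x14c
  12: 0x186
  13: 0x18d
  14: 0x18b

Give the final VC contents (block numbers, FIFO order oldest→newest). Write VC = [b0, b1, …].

0: 0x5f (blk 5, set 1) → MISS  vc=[]
1: 0x112 (blk 17, set 1) → MISS  vc=[5]
2: 0x186 (blk 24, set 0) → MISS  vc=[5]
3: 0x188 (blk 24, set 0) → L1-HIT  vc=[5]
4: 0x9d (blk 9, set 1) → MISS  vc=[5, 17]
5: 0x51 (blk 5, set 1) → VC-HIT  vc=[9, 17]
6: 0x91 (blk 9, set 1) → VC-HIT  vc=[5, 17]
7: 0x11c (blk 17, set 1) → VC-HIT  vc=[5, 9]
8: 0x140 (blk 20, set 0) → MISS  vc=[5, 9, 24]
9: 0x18b (blk 24, set 0) → VC-HIT  vc=[5, 9, 20]
10: 0x100 (blk 16, set 0) → MISS  vc=[9, 20, 24]
11: 0x14c (blk 20, set 0) → VC-HIT  vc=[9, 16, 24]
12: 0x186 (blk 24, set 0) → VC-HIT  vc=[9, 16, 20]
13: 0x18d (blk 24, set 0) → L1-HIT  vc=[9, 16, 20]
14: 0x18b (blk 24, set 0) → L1-HIT  vc=[9, 16, 20]

VC = [9, 16, 20]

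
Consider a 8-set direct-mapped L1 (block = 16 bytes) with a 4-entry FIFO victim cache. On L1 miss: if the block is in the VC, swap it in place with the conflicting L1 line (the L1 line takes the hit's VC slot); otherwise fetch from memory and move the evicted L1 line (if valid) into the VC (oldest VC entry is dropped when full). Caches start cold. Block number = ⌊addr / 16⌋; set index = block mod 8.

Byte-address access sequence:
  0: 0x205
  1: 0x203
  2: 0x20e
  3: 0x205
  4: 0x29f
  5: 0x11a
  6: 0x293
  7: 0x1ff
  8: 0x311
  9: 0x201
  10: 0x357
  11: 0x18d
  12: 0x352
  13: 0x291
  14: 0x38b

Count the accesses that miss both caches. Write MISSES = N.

#0 0x205→b32/s0 MISS; vc=[]
#1 0x203→b32/s0 L1-HIT; vc=[]
#2 0x20e→b32/s0 L1-HIT; vc=[]
#3 0x205→b32/s0 L1-HIT; vc=[]
#4 0x29f→b41/s1 MISS; vc=[]
#5 0x11a→b17/s1 MISS; vc=[41]
#6 0x293→b41/s1 VC-HIT; vc=[17]
#7 0x1ff→b31/s7 MISS; vc=[17]
#8 0x311→b49/s1 MISS; vc=[17,41]
#9 0x201→b32/s0 L1-HIT; vc=[17,41]
#10 0x357→b53/s5 MISS; vc=[17,41]
#11 0x18d→b24/s0 MISS; vc=[17,41,32]
#12 0x352→b53/s5 L1-HIT; vc=[17,41,32]
#13 0x291→b41/s1 VC-HIT; vc=[17,49,32]
#14 0x38b→b56/s0 MISS; vc=[17,49,32,24]

MISSES = 8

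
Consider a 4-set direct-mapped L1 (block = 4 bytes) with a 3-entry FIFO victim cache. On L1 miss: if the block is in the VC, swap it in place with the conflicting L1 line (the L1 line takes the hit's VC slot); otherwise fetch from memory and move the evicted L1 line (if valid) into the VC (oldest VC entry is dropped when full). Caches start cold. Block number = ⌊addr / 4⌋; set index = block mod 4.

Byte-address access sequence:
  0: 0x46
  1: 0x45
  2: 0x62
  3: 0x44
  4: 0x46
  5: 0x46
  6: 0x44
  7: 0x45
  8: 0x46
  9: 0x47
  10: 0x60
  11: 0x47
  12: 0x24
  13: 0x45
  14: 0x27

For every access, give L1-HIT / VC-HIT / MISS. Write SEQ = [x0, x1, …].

0: 0x46 (blk 17, set 1) → MISS  vc=[]
1: 0x45 (blk 17, set 1) → L1-HIT  vc=[]
2: 0x62 (blk 24, set 0) → MISS  vc=[]
3: 0x44 (blk 17, set 1) → L1-HIT  vc=[]
4: 0x46 (blk 17, set 1) → L1-HIT  vc=[]
5: 0x46 (blk 17, set 1) → L1-HIT  vc=[]
6: 0x44 (blk 17, set 1) → L1-HIT  vc=[]
7: 0x45 (blk 17, set 1) → L1-HIT  vc=[]
8: 0x46 (blk 17, set 1) → L1-HIT  vc=[]
9: 0x47 (blk 17, set 1) → L1-HIT  vc=[]
10: 0x60 (blk 24, set 0) → L1-HIT  vc=[]
11: 0x47 (blk 17, set 1) → L1-HIT  vc=[]
12: 0x24 (blk 9, set 1) → MISS  vc=[17]
13: 0x45 (blk 17, set 1) → VC-HIT  vc=[9]
14: 0x27 (blk 9, set 1) → VC-HIT  vc=[17]

SEQ = [MISS, L1-HIT, MISS, L1-HIT, L1-HIT, L1-HIT, L1-HIT, L1-HIT, L1-HIT, L1-HIT, L1-HIT, L1-HIT, MISS, VC-HIT, VC-HIT]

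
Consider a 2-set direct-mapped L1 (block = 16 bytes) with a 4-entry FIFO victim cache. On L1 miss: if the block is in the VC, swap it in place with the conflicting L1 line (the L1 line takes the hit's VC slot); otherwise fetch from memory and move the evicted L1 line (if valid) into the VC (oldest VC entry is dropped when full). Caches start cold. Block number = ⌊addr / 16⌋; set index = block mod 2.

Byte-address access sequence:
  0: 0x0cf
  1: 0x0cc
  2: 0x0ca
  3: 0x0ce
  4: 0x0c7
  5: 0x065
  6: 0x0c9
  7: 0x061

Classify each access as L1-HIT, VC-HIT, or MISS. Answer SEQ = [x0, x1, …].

  [0] addr=0xcf blk=12 s=0: MISS | VC []
  [1] addr=0xcc blk=12 s=0: L1-HIT | VC []
  [2] addr=0xca blk=12 s=0: L1-HIT | VC []
  [3] addr=0xce blk=12 s=0: L1-HIT | VC []
  [4] addr=0xc7 blk=12 s=0: L1-HIT | VC []
  [5] addr=0x65 blk=6 s=0: MISS | VC [12]
  [6] addr=0xc9 blk=12 s=0: VC-HIT | VC [6]
  [7] addr=0x61 blk=6 s=0: VC-HIT | VC [12]

SEQ = [MISS, L1-HIT, L1-HIT, L1-HIT, L1-HIT, MISS, VC-HIT, VC-HIT]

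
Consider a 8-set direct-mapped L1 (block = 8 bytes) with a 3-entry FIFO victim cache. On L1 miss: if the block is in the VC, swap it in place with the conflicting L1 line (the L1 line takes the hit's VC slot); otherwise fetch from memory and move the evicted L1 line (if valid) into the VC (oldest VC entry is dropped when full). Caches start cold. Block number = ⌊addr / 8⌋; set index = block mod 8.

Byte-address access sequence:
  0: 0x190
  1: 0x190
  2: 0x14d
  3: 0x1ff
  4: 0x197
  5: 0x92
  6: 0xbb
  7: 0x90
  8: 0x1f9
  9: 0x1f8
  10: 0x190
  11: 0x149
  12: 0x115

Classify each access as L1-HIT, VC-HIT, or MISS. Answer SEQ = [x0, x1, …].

#0 0x190→b50/s2 MISS; vc=[]
#1 0x190→b50/s2 L1-HIT; vc=[]
#2 0x14d→b41/s1 MISS; vc=[]
#3 0x1ff→b63/s7 MISS; vc=[]
#4 0x197→b50/s2 L1-HIT; vc=[]
#5 0x92→b18/s2 MISS; vc=[50]
#6 0xbb→b23/s7 MISS; vc=[50,63]
#7 0x90→b18/s2 L1-HIT; vc=[50,63]
#8 0x1f9→b63/s7 VC-HIT; vc=[50,23]
#9 0x1f8→b63/s7 L1-HIT; vc=[50,23]
#10 0x190→b50/s2 VC-HIT; vc=[18,23]
#11 0x149→b41/s1 L1-HIT; vc=[18,23]
#12 0x115→b34/s2 MISS; vc=[18,23,50]

SEQ = [MISS, L1-HIT, MISS, MISS, L1-HIT, MISS, MISS, L1-HIT, VC-HIT, L1-HIT, VC-HIT, L1-HIT, MISS]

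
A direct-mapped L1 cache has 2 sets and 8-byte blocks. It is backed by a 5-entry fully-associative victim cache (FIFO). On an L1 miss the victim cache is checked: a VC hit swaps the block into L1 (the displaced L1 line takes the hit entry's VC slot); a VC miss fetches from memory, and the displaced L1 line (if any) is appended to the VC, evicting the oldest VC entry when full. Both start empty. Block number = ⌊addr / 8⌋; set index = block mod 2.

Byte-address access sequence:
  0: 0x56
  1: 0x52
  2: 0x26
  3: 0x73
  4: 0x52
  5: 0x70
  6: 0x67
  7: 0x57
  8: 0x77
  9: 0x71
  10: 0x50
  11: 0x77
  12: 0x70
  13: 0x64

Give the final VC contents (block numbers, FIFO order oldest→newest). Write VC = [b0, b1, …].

0: 0x56 (blk 10, set 0) → MISS  vc=[]
1: 0x52 (blk 10, set 0) → L1-HIT  vc=[]
2: 0x26 (blk 4, set 0) → MISS  vc=[10]
3: 0x73 (blk 14, set 0) → MISS  vc=[10, 4]
4: 0x52 (blk 10, set 0) → VC-HIT  vc=[14, 4]
5: 0x70 (blk 14, set 0) → VC-HIT  vc=[10, 4]
6: 0x67 (blk 12, set 0) → MISS  vc=[10, 4, 14]
7: 0x57 (blk 10, set 0) → VC-HIT  vc=[12, 4, 14]
8: 0x77 (blk 14, set 0) → VC-HIT  vc=[12, 4, 10]
9: 0x71 (blk 14, set 0) → L1-HIT  vc=[12, 4, 10]
10: 0x50 (blk 10, set 0) → VC-HIT  vc=[12, 4, 14]
11: 0x77 (blk 14, set 0) → VC-HIT  vc=[12, 4, 10]
12: 0x70 (blk 14, set 0) → L1-HIT  vc=[12, 4, 10]
13: 0x64 (blk 12, set 0) → VC-HIT  vc=[14, 4, 10]

VC = [14, 4, 10]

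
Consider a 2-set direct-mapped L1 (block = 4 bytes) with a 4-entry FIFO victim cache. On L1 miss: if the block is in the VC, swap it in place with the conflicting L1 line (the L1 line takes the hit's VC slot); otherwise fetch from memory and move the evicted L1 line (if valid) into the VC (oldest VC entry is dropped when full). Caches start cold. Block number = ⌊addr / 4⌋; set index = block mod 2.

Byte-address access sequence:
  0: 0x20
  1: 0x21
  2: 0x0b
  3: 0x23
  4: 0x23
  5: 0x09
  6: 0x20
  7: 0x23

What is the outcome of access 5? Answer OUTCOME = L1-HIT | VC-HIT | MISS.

OUTCOME = VC-HIT

  [0] addr=0x20 blk=8 s=0: MISS | VC []
  [1] addr=0x21 blk=8 s=0: L1-HIT | VC []
  [2] addr=0xb blk=2 s=0: MISS | VC [8]
  [3] addr=0x23 blk=8 s=0: VC-HIT | VC [2]
  [4] addr=0x23 blk=8 s=0: L1-HIT | VC [2]
  [5] addr=0x9 blk=2 s=0: VC-HIT | VC [8]
  [6] addr=0x20 blk=8 s=0: VC-HIT | VC [2]
  [7] addr=0x23 blk=8 s=0: L1-HIT | VC [2]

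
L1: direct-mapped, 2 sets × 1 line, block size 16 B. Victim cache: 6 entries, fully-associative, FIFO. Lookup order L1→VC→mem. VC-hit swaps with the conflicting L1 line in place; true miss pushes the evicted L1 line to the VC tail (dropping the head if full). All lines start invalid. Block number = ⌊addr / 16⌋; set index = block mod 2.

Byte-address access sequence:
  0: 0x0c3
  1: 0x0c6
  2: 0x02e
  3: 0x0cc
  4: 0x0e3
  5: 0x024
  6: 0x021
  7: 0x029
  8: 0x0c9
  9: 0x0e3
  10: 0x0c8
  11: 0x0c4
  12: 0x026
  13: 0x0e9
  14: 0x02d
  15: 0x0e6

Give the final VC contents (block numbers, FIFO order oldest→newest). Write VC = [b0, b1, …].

#0 0xc3→b12/s0 MISS; vc=[]
#1 0xc6→b12/s0 L1-HIT; vc=[]
#2 0x2e→b2/s0 MISS; vc=[12]
#3 0xcc→b12/s0 VC-HIT; vc=[2]
#4 0xe3→b14/s0 MISS; vc=[2,12]
#5 0x24→b2/s0 VC-HIT; vc=[14,12]
#6 0x21→b2/s0 L1-HIT; vc=[14,12]
#7 0x29→b2/s0 L1-HIT; vc=[14,12]
#8 0xc9→b12/s0 VC-HIT; vc=[14,2]
#9 0xe3→b14/s0 VC-HIT; vc=[12,2]
#10 0xc8→b12/s0 VC-HIT; vc=[14,2]
#11 0xc4→b12/s0 L1-HIT; vc=[14,2]
#12 0x26→b2/s0 VC-HIT; vc=[14,12]
#13 0xe9→b14/s0 VC-HIT; vc=[2,12]
#14 0x2d→b2/s0 VC-HIT; vc=[14,12]
#15 0xe6→b14/s0 VC-HIT; vc=[2,12]

VC = [2, 12]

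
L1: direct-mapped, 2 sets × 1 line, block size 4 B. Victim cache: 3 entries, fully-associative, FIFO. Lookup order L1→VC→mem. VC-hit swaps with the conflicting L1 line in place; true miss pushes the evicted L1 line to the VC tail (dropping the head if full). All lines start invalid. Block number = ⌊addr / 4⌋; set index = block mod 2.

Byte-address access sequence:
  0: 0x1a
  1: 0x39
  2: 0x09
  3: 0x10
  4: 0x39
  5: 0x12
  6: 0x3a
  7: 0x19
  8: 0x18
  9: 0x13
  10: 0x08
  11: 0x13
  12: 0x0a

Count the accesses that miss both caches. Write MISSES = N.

MISSES = 4

#0 0x1a→b6/s0 MISS; vc=[]
#1 0x39→b14/s0 MISS; vc=[6]
#2 0x9→b2/s0 MISS; vc=[6,14]
#3 0x10→b4/s0 MISS; vc=[6,14,2]
#4 0x39→b14/s0 VC-HIT; vc=[6,4,2]
#5 0x12→b4/s0 VC-HIT; vc=[6,14,2]
#6 0x3a→b14/s0 VC-HIT; vc=[6,4,2]
#7 0x19→b6/s0 VC-HIT; vc=[14,4,2]
#8 0x18→b6/s0 L1-HIT; vc=[14,4,2]
#9 0x13→b4/s0 VC-HIT; vc=[14,6,2]
#10 0x8→b2/s0 VC-HIT; vc=[14,6,4]
#11 0x13→b4/s0 VC-HIT; vc=[14,6,2]
#12 0xa→b2/s0 VC-HIT; vc=[14,6,4]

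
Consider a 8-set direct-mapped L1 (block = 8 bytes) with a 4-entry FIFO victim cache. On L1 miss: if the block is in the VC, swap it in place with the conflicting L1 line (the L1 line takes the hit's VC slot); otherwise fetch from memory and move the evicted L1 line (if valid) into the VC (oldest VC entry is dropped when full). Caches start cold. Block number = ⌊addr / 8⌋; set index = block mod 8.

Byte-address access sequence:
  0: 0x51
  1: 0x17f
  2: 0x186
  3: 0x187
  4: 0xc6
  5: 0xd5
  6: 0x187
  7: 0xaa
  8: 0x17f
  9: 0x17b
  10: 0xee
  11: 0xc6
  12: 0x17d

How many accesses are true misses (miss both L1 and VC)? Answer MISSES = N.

#0 0x51→b10/s2 MISS; vc=[]
#1 0x17f→b47/s7 MISS; vc=[]
#2 0x186→b48/s0 MISS; vc=[]
#3 0x187→b48/s0 L1-HIT; vc=[]
#4 0xc6→b24/s0 MISS; vc=[48]
#5 0xd5→b26/s2 MISS; vc=[48,10]
#6 0x187→b48/s0 VC-HIT; vc=[24,10]
#7 0xaa→b21/s5 MISS; vc=[24,10]
#8 0x17f→b47/s7 L1-HIT; vc=[24,10]
#9 0x17b→b47/s7 L1-HIT; vc=[24,10]
#10 0xee→b29/s5 MISS; vc=[24,10,21]
#11 0xc6→b24/s0 VC-HIT; vc=[48,10,21]
#12 0x17d→b47/s7 L1-HIT; vc=[48,10,21]

MISSES = 7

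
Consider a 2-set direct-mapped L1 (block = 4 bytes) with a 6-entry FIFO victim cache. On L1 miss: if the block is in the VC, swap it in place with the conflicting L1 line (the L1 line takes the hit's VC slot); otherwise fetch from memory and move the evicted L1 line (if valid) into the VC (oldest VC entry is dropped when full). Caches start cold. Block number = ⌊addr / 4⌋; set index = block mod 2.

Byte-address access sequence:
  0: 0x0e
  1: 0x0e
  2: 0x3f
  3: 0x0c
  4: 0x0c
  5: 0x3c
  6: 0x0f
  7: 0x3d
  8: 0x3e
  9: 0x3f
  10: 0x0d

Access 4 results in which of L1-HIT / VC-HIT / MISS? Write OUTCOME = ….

  [0] addr=0xe blk=3 s=1: MISS | VC []
  [1] addr=0xe blk=3 s=1: L1-HIT | VC []
  [2] addr=0x3f blk=15 s=1: MISS | VC [3]
  [3] addr=0xc blk=3 s=1: VC-HIT | VC [15]
  [4] addr=0xc blk=3 s=1: L1-HIT | VC [15]
  [5] addr=0x3c blk=15 s=1: VC-HIT | VC [3]
  [6] addr=0xf blk=3 s=1: VC-HIT | VC [15]
  [7] addr=0x3d blk=15 s=1: VC-HIT | VC [3]
  [8] addr=0x3e blk=15 s=1: L1-HIT | VC [3]
  [9] addr=0x3f blk=15 s=1: L1-HIT | VC [3]
  [10] addr=0xd blk=3 s=1: VC-HIT | VC [15]

OUTCOME = L1-HIT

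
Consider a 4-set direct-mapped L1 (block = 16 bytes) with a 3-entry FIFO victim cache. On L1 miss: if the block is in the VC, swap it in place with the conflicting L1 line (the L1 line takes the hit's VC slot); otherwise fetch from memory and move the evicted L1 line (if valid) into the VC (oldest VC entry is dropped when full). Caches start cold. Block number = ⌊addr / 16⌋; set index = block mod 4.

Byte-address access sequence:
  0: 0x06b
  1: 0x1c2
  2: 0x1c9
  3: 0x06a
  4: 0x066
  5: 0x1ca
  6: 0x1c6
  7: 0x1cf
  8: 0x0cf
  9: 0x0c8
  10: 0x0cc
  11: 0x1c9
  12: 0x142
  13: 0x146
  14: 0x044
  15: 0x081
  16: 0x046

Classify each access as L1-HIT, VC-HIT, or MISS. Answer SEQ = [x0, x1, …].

  [0] addr=0x6b blk=6 s=2: MISS | VC []
  [1] addr=0x1c2 blk=28 s=0: MISS | VC []
  [2] addr=0x1c9 blk=28 s=0: L1-HIT | VC []
  [3] addr=0x6a blk=6 s=2: L1-HIT | VC []
  [4] addr=0x66 blk=6 s=2: L1-HIT | VC []
  [5] addr=0x1ca blk=28 s=0: L1-HIT | VC []
  [6] addr=0x1c6 blk=28 s=0: L1-HIT | VC []
  [7] addr=0x1cf blk=28 s=0: L1-HIT | VC []
  [8] addr=0xcf blk=12 s=0: MISS | VC [28]
  [9] addr=0xc8 blk=12 s=0: L1-HIT | VC [28]
  [10] addr=0xcc blk=12 s=0: L1-HIT | VC [28]
  [11] addr=0x1c9 blk=28 s=0: VC-HIT | VC [12]
  [12] addr=0x142 blk=20 s=0: MISS | VC [12, 28]
  [13] addr=0x146 blk=20 s=0: L1-HIT | VC [12, 28]
  [14] addr=0x44 blk=4 s=0: MISS | VC [12, 28, 20]
  [15] addr=0x81 blk=8 s=0: MISS | VC [28, 20, 4]
  [16] addr=0x46 blk=4 s=0: VC-HIT | VC [28, 20, 8]

SEQ = [MISS, MISS, L1-HIT, L1-HIT, L1-HIT, L1-HIT, L1-HIT, L1-HIT, MISS, L1-HIT, L1-HIT, VC-HIT, MISS, L1-HIT, MISS, MISS, VC-HIT]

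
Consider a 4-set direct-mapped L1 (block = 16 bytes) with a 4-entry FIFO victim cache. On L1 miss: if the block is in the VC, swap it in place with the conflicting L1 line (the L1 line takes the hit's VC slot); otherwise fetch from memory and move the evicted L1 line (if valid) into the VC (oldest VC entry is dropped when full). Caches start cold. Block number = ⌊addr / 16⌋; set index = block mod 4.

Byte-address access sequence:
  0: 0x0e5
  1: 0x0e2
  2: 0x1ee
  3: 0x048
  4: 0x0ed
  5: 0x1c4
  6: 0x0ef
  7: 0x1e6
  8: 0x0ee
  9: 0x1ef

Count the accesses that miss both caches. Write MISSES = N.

#0 0xe5→b14/s2 MISS; vc=[]
#1 0xe2→b14/s2 L1-HIT; vc=[]
#2 0x1ee→b30/s2 MISS; vc=[14]
#3 0x48→b4/s0 MISS; vc=[14]
#4 0xed→b14/s2 VC-HIT; vc=[30]
#5 0x1c4→b28/s0 MISS; vc=[30,4]
#6 0xef→b14/s2 L1-HIT; vc=[30,4]
#7 0x1e6→b30/s2 VC-HIT; vc=[14,4]
#8 0xee→b14/s2 VC-HIT; vc=[30,4]
#9 0x1ef→b30/s2 VC-HIT; vc=[14,4]

MISSES = 4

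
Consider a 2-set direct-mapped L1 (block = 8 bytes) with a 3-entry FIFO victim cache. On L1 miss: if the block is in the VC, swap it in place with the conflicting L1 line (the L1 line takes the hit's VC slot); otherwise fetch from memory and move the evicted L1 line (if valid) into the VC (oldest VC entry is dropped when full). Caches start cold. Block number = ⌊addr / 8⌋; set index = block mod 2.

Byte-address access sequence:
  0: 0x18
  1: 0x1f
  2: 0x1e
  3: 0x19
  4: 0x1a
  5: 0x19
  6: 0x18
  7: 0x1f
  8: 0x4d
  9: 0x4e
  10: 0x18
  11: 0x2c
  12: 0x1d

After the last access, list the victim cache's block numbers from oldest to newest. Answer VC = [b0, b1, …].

#0 0x18→b3/s1 MISS; vc=[]
#1 0x1f→b3/s1 L1-HIT; vc=[]
#2 0x1e→b3/s1 L1-HIT; vc=[]
#3 0x19→b3/s1 L1-HIT; vc=[]
#4 0x1a→b3/s1 L1-HIT; vc=[]
#5 0x19→b3/s1 L1-HIT; vc=[]
#6 0x18→b3/s1 L1-HIT; vc=[]
#7 0x1f→b3/s1 L1-HIT; vc=[]
#8 0x4d→b9/s1 MISS; vc=[3]
#9 0x4e→b9/s1 L1-HIT; vc=[3]
#10 0x18→b3/s1 VC-HIT; vc=[9]
#11 0x2c→b5/s1 MISS; vc=[9,3]
#12 0x1d→b3/s1 VC-HIT; vc=[9,5]

VC = [9, 5]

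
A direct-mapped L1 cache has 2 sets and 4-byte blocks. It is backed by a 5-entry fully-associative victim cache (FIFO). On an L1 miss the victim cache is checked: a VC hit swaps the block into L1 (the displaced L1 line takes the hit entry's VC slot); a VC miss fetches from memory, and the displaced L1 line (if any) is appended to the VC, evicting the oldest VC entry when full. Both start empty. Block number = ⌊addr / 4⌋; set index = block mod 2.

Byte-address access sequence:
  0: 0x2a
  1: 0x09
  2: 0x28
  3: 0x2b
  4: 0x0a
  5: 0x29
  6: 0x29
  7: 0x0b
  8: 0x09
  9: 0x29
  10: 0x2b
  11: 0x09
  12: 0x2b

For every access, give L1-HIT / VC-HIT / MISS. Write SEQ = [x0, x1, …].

#0 0x2a→b10/s0 MISS; vc=[]
#1 0x9→b2/s0 MISS; vc=[10]
#2 0x28→b10/s0 VC-HIT; vc=[2]
#3 0x2b→b10/s0 L1-HIT; vc=[2]
#4 0xa→b2/s0 VC-HIT; vc=[10]
#5 0x29→b10/s0 VC-HIT; vc=[2]
#6 0x29→b10/s0 L1-HIT; vc=[2]
#7 0xb→b2/s0 VC-HIT; vc=[10]
#8 0x9→b2/s0 L1-HIT; vc=[10]
#9 0x29→b10/s0 VC-HIT; vc=[2]
#10 0x2b→b10/s0 L1-HIT; vc=[2]
#11 0x9→b2/s0 VC-HIT; vc=[10]
#12 0x2b→b10/s0 VC-HIT; vc=[2]

SEQ = [MISS, MISS, VC-HIT, L1-HIT, VC-HIT, VC-HIT, L1-HIT, VC-HIT, L1-HIT, VC-HIT, L1-HIT, VC-HIT, VC-HIT]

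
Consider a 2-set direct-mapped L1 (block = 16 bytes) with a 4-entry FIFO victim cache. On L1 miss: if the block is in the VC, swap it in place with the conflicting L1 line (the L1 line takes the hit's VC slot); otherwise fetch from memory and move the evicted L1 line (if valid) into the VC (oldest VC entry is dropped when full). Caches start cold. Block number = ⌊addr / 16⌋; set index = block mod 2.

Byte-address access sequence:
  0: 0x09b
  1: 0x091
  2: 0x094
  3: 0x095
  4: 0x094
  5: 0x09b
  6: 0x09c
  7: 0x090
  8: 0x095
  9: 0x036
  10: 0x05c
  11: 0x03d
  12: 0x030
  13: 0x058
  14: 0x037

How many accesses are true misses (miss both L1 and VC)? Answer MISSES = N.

  [0] addr=0x9b blk=9 s=1: MISS | VC []
  [1] addr=0x91 blk=9 s=1: L1-HIT | VC []
  [2] addr=0x94 blk=9 s=1: L1-HIT | VC []
  [3] addr=0x95 blk=9 s=1: L1-HIT | VC []
  [4] addr=0x94 blk=9 s=1: L1-HIT | VC []
  [5] addr=0x9b blk=9 s=1: L1-HIT | VC []
  [6] addr=0x9c blk=9 s=1: L1-HIT | VC []
  [7] addr=0x90 blk=9 s=1: L1-HIT | VC []
  [8] addr=0x95 blk=9 s=1: L1-HIT | VC []
  [9] addr=0x36 blk=3 s=1: MISS | VC [9]
  [10] addr=0x5c blk=5 s=1: MISS | VC [9, 3]
  [11] addr=0x3d blk=3 s=1: VC-HIT | VC [9, 5]
  [12] addr=0x30 blk=3 s=1: L1-HIT | VC [9, 5]
  [13] addr=0x58 blk=5 s=1: VC-HIT | VC [9, 3]
  [14] addr=0x37 blk=3 s=1: VC-HIT | VC [9, 5]

MISSES = 3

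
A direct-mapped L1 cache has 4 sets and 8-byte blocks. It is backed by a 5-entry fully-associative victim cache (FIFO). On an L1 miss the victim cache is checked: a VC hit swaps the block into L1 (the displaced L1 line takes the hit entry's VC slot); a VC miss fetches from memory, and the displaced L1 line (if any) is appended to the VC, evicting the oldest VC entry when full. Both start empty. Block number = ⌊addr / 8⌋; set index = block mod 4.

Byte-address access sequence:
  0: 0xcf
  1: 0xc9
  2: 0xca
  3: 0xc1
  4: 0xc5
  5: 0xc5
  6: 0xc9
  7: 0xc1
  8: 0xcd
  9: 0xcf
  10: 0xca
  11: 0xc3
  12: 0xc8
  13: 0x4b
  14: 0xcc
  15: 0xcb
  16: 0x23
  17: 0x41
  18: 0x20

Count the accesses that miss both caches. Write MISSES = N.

  [0] addr=0xcf blk=25 s=1: MISS | VC []
  [1] addr=0xc9 blk=25 s=1: L1-HIT | VC []
  [2] addr=0xca blk=25 s=1: L1-HIT | VC []
  [3] addr=0xc1 blk=24 s=0: MISS | VC []
  [4] addr=0xc5 blk=24 s=0: L1-HIT | VC []
  [5] addr=0xc5 blk=24 s=0: L1-HIT | VC []
  [6] addr=0xc9 blk=25 s=1: L1-HIT | VC []
  [7] addr=0xc1 blk=24 s=0: L1-HIT | VC []
  [8] addr=0xcd blk=25 s=1: L1-HIT | VC []
  [9] addr=0xcf blk=25 s=1: L1-HIT | VC []
  [10] addr=0xca blk=25 s=1: L1-HIT | VC []
  [11] addr=0xc3 blk=24 s=0: L1-HIT | VC []
  [12] addr=0xc8 blk=25 s=1: L1-HIT | VC []
  [13] addr=0x4b blk=9 s=1: MISS | VC [25]
  [14] addr=0xcc blk=25 s=1: VC-HIT | VC [9]
  [15] addr=0xcb blk=25 s=1: L1-HIT | VC [9]
  [16] addr=0x23 blk=4 s=0: MISS | VC [9, 24]
  [17] addr=0x41 blk=8 s=0: MISS | VC [9, 24, 4]
  [18] addr=0x20 blk=4 s=0: VC-HIT | VC [9, 24, 8]

MISSES = 5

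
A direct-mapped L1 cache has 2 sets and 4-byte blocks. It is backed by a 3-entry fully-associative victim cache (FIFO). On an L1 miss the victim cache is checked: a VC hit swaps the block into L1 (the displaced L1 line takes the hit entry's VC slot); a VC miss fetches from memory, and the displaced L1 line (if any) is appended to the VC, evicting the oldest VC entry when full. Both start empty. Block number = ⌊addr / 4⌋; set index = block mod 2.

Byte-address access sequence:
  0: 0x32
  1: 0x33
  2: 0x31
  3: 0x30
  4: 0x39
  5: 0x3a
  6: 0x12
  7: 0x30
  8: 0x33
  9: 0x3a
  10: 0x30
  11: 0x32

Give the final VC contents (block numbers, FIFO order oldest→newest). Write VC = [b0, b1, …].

#0 0x32→b12/s0 MISS; vc=[]
#1 0x33→b12/s0 L1-HIT; vc=[]
#2 0x31→b12/s0 L1-HIT; vc=[]
#3 0x30→b12/s0 L1-HIT; vc=[]
#4 0x39→b14/s0 MISS; vc=[12]
#5 0x3a→b14/s0 L1-HIT; vc=[12]
#6 0x12→b4/s0 MISS; vc=[12,14]
#7 0x30→b12/s0 VC-HIT; vc=[4,14]
#8 0x33→b12/s0 L1-HIT; vc=[4,14]
#9 0x3a→b14/s0 VC-HIT; vc=[4,12]
#10 0x30→b12/s0 VC-HIT; vc=[4,14]
#11 0x32→b12/s0 L1-HIT; vc=[4,14]

VC = [4, 14]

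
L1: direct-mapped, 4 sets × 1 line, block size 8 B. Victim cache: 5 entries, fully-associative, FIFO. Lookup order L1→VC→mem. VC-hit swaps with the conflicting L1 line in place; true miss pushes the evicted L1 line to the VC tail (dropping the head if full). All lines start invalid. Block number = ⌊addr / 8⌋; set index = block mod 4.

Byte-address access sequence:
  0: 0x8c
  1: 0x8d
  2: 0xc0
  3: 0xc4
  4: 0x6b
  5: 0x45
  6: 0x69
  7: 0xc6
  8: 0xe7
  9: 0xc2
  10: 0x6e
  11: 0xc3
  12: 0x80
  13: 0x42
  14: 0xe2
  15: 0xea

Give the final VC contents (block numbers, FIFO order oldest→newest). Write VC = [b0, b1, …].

0: 0x8c (blk 17, set 1) → MISS  vc=[]
1: 0x8d (blk 17, set 1) → L1-HIT  vc=[]
2: 0xc0 (blk 24, set 0) → MISS  vc=[]
3: 0xc4 (blk 24, set 0) → L1-HIT  vc=[]
4: 0x6b (blk 13, set 1) → MISS  vc=[17]
5: 0x45 (blk 8, set 0) → MISS  vc=[17, 24]
6: 0x69 (blk 13, set 1) → L1-HIT  vc=[17, 24]
7: 0xc6 (blk 24, set 0) → VC-HIT  vc=[17, 8]
8: 0xe7 (blk 28, set 0) → MISS  vc=[17, 8, 24]
9: 0xc2 (blk 24, set 0) → VC-HIT  vc=[17, 8, 28]
10: 0x6e (blk 13, set 1) → L1-HIT  vc=[17, 8, 28]
11: 0xc3 (blk 24, set 0) → L1-HIT  vc=[17, 8, 28]
12: 0x80 (blk 16, set 0) → MISS  vc=[17, 8, 28, 24]
13: 0x42 (blk 8, set 0) → VC-HIT  vc=[17, 16, 28, 24]
14: 0xe2 (blk 28, set 0) → VC-HIT  vc=[17, 16, 8, 24]
15: 0xea (blk 29, set 1) → MISS  vc=[17, 16, 8, 24, 13]

VC = [17, 16, 8, 24, 13]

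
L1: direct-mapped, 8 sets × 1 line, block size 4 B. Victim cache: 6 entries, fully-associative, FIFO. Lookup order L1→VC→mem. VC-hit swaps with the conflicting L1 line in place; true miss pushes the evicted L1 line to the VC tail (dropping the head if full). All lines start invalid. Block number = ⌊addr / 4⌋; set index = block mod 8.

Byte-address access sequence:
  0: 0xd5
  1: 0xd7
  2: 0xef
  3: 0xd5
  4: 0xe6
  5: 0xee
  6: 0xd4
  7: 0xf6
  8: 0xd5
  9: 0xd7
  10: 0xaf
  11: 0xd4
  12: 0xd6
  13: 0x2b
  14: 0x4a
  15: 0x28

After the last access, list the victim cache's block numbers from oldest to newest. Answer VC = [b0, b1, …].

VC = [61, 59, 18]

0: 0xd5 (blk 53, set 5) → MISS  vc=[]
1: 0xd7 (blk 53, set 5) → L1-HIT  vc=[]
2: 0xef (blk 59, set 3) → MISS  vc=[]
3: 0xd5 (blk 53, set 5) → L1-HIT  vc=[]
4: 0xe6 (blk 57, set 1) → MISS  vc=[]
5: 0xee (blk 59, set 3) → L1-HIT  vc=[]
6: 0xd4 (blk 53, set 5) → L1-HIT  vc=[]
7: 0xf6 (blk 61, set 5) → MISS  vc=[53]
8: 0xd5 (blk 53, set 5) → VC-HIT  vc=[61]
9: 0xd7 (blk 53, set 5) → L1-HIT  vc=[61]
10: 0xaf (blk 43, set 3) → MISS  vc=[61, 59]
11: 0xd4 (blk 53, set 5) → L1-HIT  vc=[61, 59]
12: 0xd6 (blk 53, set 5) → L1-HIT  vc=[61, 59]
13: 0x2b (blk 10, set 2) → MISS  vc=[61, 59]
14: 0x4a (blk 18, set 2) → MISS  vc=[61, 59, 10]
15: 0x28 (blk 10, set 2) → VC-HIT  vc=[61, 59, 18]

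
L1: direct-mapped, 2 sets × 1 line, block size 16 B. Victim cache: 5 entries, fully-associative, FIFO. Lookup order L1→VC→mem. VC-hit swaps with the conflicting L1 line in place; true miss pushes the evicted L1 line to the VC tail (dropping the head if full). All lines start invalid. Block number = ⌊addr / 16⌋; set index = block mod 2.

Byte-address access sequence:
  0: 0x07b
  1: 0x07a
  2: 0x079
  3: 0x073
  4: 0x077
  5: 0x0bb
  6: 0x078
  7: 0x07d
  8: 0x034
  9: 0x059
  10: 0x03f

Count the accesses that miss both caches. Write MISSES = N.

#0 0x7b→b7/s1 MISS; vc=[]
#1 0x7a→b7/s1 L1-HIT; vc=[]
#2 0x79→b7/s1 L1-HIT; vc=[]
#3 0x73→b7/s1 L1-HIT; vc=[]
#4 0x77→b7/s1 L1-HIT; vc=[]
#5 0xbb→b11/s1 MISS; vc=[7]
#6 0x78→b7/s1 VC-HIT; vc=[11]
#7 0x7d→b7/s1 L1-HIT; vc=[11]
#8 0x34→b3/s1 MISS; vc=[11,7]
#9 0x59→b5/s1 MISS; vc=[11,7,3]
#10 0x3f→b3/s1 VC-HIT; vc=[11,7,5]

MISSES = 4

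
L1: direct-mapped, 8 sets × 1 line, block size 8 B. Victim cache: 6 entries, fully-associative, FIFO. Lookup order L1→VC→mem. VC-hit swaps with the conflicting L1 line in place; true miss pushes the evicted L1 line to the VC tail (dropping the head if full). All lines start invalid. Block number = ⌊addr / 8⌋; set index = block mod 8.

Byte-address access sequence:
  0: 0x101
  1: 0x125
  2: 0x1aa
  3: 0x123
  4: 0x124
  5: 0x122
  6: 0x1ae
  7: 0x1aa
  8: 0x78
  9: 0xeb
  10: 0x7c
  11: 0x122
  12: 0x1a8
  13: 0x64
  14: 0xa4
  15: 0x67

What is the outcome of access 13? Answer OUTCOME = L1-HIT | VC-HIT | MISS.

OUTCOME = MISS

0: 0x101 (blk 32, set 0) → MISS  vc=[]
1: 0x125 (blk 36, set 4) → MISS  vc=[]
2: 0x1aa (blk 53, set 5) → MISS  vc=[]
3: 0x123 (blk 36, set 4) → L1-HIT  vc=[]
4: 0x124 (blk 36, set 4) → L1-HIT  vc=[]
5: 0x122 (blk 36, set 4) → L1-HIT  vc=[]
6: 0x1ae (blk 53, set 5) → L1-HIT  vc=[]
7: 0x1aa (blk 53, set 5) → L1-HIT  vc=[]
8: 0x78 (blk 15, set 7) → MISS  vc=[]
9: 0xeb (blk 29, set 5) → MISS  vc=[53]
10: 0x7c (blk 15, set 7) → L1-HIT  vc=[53]
11: 0x122 (blk 36, set 4) → L1-HIT  vc=[53]
12: 0x1a8 (blk 53, set 5) → VC-HIT  vc=[29]
13: 0x64 (blk 12, set 4) → MISS  vc=[29, 36]
14: 0xa4 (blk 20, set 4) → MISS  vc=[29, 36, 12]
15: 0x67 (blk 12, set 4) → VC-HIT  vc=[29, 36, 20]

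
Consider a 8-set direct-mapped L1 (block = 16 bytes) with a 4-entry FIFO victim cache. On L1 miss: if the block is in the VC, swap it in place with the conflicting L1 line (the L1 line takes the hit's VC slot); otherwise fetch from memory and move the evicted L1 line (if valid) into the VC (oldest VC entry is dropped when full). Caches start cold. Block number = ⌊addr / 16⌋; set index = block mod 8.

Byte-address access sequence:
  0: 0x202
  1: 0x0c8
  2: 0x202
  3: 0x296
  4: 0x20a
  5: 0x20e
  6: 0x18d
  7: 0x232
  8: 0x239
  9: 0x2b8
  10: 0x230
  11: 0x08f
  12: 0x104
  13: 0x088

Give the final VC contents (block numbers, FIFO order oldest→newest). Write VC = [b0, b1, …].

VC = [32, 43, 24, 16]

#0 0x202→b32/s0 MISS; vc=[]
#1 0xc8→b12/s4 MISS; vc=[]
#2 0x202→b32/s0 L1-HIT; vc=[]
#3 0x296→b41/s1 MISS; vc=[]
#4 0x20a→b32/s0 L1-HIT; vc=[]
#5 0x20e→b32/s0 L1-HIT; vc=[]
#6 0x18d→b24/s0 MISS; vc=[32]
#7 0x232→b35/s3 MISS; vc=[32]
#8 0x239→b35/s3 L1-HIT; vc=[32]
#9 0x2b8→b43/s3 MISS; vc=[32,35]
#10 0x230→b35/s3 VC-HIT; vc=[32,43]
#11 0x8f→b8/s0 MISS; vc=[32,43,24]
#12 0x104→b16/s0 MISS; vc=[32,43,24,8]
#13 0x88→b8/s0 VC-HIT; vc=[32,43,24,16]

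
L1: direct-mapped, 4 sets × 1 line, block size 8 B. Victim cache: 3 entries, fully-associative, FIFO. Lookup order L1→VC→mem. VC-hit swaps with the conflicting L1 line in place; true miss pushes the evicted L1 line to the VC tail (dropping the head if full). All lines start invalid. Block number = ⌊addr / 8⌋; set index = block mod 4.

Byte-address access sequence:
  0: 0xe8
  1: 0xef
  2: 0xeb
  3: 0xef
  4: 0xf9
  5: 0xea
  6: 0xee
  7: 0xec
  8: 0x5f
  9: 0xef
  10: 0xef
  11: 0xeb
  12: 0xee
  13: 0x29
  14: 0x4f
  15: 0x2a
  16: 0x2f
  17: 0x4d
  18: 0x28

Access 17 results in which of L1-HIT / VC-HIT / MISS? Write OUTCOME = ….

0: 0xe8 (blk 29, set 1) → MISS  vc=[]
1: 0xef (blk 29, set 1) → L1-HIT  vc=[]
2: 0xeb (blk 29, set 1) → L1-HIT  vc=[]
3: 0xef (blk 29, set 1) → L1-HIT  vc=[]
4: 0xf9 (blk 31, set 3) → MISS  vc=[]
5: 0xea (blk 29, set 1) → L1-HIT  vc=[]
6: 0xee (blk 29, set 1) → L1-HIT  vc=[]
7: 0xec (blk 29, set 1) → L1-HIT  vc=[]
8: 0x5f (blk 11, set 3) → MISS  vc=[31]
9: 0xef (blk 29, set 1) → L1-HIT  vc=[31]
10: 0xef (blk 29, set 1) → L1-HIT  vc=[31]
11: 0xeb (blk 29, set 1) → L1-HIT  vc=[31]
12: 0xee (blk 29, set 1) → L1-HIT  vc=[31]
13: 0x29 (blk 5, set 1) → MISS  vc=[31, 29]
14: 0x4f (blk 9, set 1) → MISS  vc=[31, 29, 5]
15: 0x2a (blk 5, set 1) → VC-HIT  vc=[31, 29, 9]
16: 0x2f (blk 5, set 1) → L1-HIT  vc=[31, 29, 9]
17: 0x4d (blk 9, set 1) → VC-HIT  vc=[31, 29, 5]
18: 0x28 (blk 5, set 1) → VC-HIT  vc=[31, 29, 9]

OUTCOME = VC-HIT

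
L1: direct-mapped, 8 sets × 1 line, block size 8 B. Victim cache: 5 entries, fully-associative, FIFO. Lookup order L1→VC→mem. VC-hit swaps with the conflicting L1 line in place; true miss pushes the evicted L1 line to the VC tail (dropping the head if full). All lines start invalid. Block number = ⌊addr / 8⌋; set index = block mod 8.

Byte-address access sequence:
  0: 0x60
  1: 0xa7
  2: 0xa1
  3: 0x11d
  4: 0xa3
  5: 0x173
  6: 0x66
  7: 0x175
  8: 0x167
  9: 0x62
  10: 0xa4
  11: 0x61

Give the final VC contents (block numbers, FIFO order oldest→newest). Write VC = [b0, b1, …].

  [0] addr=0x60 blk=12 s=4: MISS | VC []
  [1] addr=0xa7 blk=20 s=4: MISS | VC [12]
  [2] addr=0xa1 blk=20 s=4: L1-HIT | VC [12]
  [3] addr=0x11d blk=35 s=3: MISS | VC [12]
  [4] addr=0xa3 blk=20 s=4: L1-HIT | VC [12]
  [5] addr=0x173 blk=46 s=6: MISS | VC [12]
  [6] addr=0x66 blk=12 s=4: VC-HIT | VC [20]
  [7] addr=0x175 blk=46 s=6: L1-HIT | VC [20]
  [8] addr=0x167 blk=44 s=4: MISS | VC [20, 12]
  [9] addr=0x62 blk=12 s=4: VC-HIT | VC [20, 44]
  [10] addr=0xa4 blk=20 s=4: VC-HIT | VC [12, 44]
  [11] addr=0x61 blk=12 s=4: VC-HIT | VC [20, 44]

VC = [20, 44]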